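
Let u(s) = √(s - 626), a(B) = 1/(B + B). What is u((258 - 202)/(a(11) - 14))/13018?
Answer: I*√59378098/3996526 ≈ 0.0019281*I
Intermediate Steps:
a(B) = 1/(2*B)
u(s) = √(-626 + s)
u((258 - 202)/(a(11) - 14))/13018 = √(-626 + (258 - 202)/((½)/11 - 14))/13018 = √(-626 + 56/((½)*(1/11) - 14))*(1/13018) = √(-626 + 56/(1/22 - 14))*(1/13018) = √(-626 + 56/(-307/22))*(1/13018) = √(-626 + 56*(-22/307))*(1/13018) = √(-626 - 1232/307)*(1/13018) = √(-193414/307)*(1/13018) = (I*√59378098/307)*(1/13018) = I*√59378098/3996526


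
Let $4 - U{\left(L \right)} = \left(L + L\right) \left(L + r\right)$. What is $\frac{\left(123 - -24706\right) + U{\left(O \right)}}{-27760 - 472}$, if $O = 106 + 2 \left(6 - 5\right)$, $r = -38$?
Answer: $- \frac{9713}{28232} \approx -0.34404$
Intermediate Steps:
$O = 108$ ($O = 106 + 2 \cdot 1 = 106 + 2 = 108$)
$U{\left(L \right)} = 4 - 2 L \left(-38 + L\right)$ ($U{\left(L \right)} = 4 - \left(L + L\right) \left(L - 38\right) = 4 - 2 L \left(-38 + L\right)$)
$\frac{\left(123 - -24706\right) + U{\left(O \right)}}{-27760 - 472} = \frac{\left(123 - -24706\right) + \left(4 - 2 \cdot 108^{2} + 76 \cdot 108\right)}{-27760 - 472} = \frac{\left(123 + 24706\right) + \left(4 - 23328 + 8208\right)}{-28232} = \left(24829 + \left(4 - 23328 + 8208\right)\right) \left(- \frac{1}{28232}\right) = \left(24829 - 15116\right) \left(- \frac{1}{28232}\right) = 9713 \left(- \frac{1}{28232}\right) = - \frac{9713}{28232}$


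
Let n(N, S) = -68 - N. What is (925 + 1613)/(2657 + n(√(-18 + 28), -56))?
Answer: 6570882/6702911 + 2538*√10/6702911 ≈ 0.98150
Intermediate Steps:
(925 + 1613)/(2657 + n(√(-18 + 28), -56)) = (925 + 1613)/(2657 + (-68 - √(-18 + 28))) = 2538/(2657 + (-68 - √10)) = 2538/(2589 - √10)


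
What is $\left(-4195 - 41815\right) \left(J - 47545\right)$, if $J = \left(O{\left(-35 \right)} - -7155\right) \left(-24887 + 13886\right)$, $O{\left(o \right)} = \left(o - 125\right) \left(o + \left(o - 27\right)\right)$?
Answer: $11479275072200$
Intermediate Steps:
$O{\left(o \right)} = \left(-125 + o\right) \left(-27 + 2 o\right)$ ($O{\left(o \right)} = \left(-125 + o\right) \left(o + \left(-27 + o\right)\right) = \left(-125 + o\right) \left(-27 + 2 o\right)$)
$J = -249447675$ ($J = \left(\left(3375 - -9695 + 2 \left(-35\right)^{2}\right) - -7155\right) \left(-24887 + 13886\right) = \left(\left(3375 + 9695 + 2 \cdot 1225\right) + 7155\right) \left(-11001\right) = \left(\left(3375 + 9695 + 2450\right) + 7155\right) \left(-11001\right) = \left(15520 + 7155\right) \left(-11001\right) = 22675 \left(-11001\right) = -249447675$)
$\left(-4195 - 41815\right) \left(J - 47545\right) = \left(-4195 - 41815\right) \left(-249447675 - 47545\right) = \left(-46010\right) \left(-249495220\right) = 11479275072200$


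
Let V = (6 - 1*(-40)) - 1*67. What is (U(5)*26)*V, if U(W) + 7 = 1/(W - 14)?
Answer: 11648/3 ≈ 3882.7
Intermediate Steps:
V = -21 (V = (6 + 40) - 67 = 46 - 67 = -21)
U(W) = -7 + 1/(-14 + W) (U(W) = -7 + 1/(W - 14) = -7 + 1/(-14 + W))
(U(5)*26)*V = (((99 - 7*5)/(-14 + 5))*26)*(-21) = (((99 - 35)/(-9))*26)*(-21) = (-⅑*64*26)*(-21) = -64/9*26*(-21) = -1664/9*(-21) = 11648/3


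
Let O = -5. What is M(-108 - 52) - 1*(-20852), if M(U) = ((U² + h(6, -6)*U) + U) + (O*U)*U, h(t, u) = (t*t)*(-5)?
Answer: -52908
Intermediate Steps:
h(t, u) = -5*t² (h(t, u) = t²*(-5) = -5*t²)
M(U) = -179*U - 4*U² (M(U) = ((U² + (-5*6²)*U) + U) + (-5*U)*U = ((U² + (-5*36)*U) + U) - 5*U² = ((U² - 180*U) + U) - 5*U² = (U² - 179*U) - 5*U² = -179*U - 4*U²)
M(-108 - 52) - 1*(-20852) = (-108 - 52)*(-179 - 4*(-108 - 52)) - 1*(-20852) = -160*(-179 - 4*(-160)) + 20852 = -160*(-179 + 640) + 20852 = -160*461 + 20852 = -73760 + 20852 = -52908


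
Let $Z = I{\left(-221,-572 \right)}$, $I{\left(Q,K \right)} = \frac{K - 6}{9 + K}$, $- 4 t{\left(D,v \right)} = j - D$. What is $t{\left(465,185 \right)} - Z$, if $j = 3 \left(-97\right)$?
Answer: $\frac{105829}{563} \approx 187.97$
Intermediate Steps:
$j = -291$
$t{\left(D,v \right)} = \frac{291}{4} + \frac{D}{4}$ ($t{\left(D,v \right)} = - \frac{-291 - D}{4} = \frac{291}{4} + \frac{D}{4}$)
$I{\left(Q,K \right)} = \frac{-6 + K}{9 + K}$
$Z = \frac{578}{563}$ ($Z = \frac{-6 - 572}{9 - 572} = \frac{1}{-563} \left(-578\right) = \left(- \frac{1}{563}\right) \left(-578\right) = \frac{578}{563} \approx 1.0266$)
$t{\left(465,185 \right)} - Z = \left(\frac{291}{4} + \frac{1}{4} \cdot 465\right) - \frac{578}{563} = \left(\frac{291}{4} + \frac{465}{4}\right) - \frac{578}{563} = 189 - \frac{578}{563} = \frac{105829}{563}$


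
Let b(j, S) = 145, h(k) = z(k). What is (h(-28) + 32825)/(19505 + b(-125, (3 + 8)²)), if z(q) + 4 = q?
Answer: 10931/6550 ≈ 1.6689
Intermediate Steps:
z(q) = -4 + q
h(k) = -4 + k
(h(-28) + 32825)/(19505 + b(-125, (3 + 8)²)) = ((-4 - 28) + 32825)/(19505 + 145) = (-32 + 32825)/19650 = 32793*(1/19650) = 10931/6550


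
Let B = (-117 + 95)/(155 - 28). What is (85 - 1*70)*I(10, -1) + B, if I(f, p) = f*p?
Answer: -19072/127 ≈ -150.17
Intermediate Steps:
B = -22/127 ≈ -0.17323
(85 - 1*70)*I(10, -1) + B = (85 - 1*70)*(10*(-1)) - 22/127 = (85 - 70)*(-10) - 22/127 = 15*(-10) - 22/127 = -150 - 22/127 = -19072/127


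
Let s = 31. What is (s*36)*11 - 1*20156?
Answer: -7880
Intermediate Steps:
(s*36)*11 - 1*20156 = (31*36)*11 - 1*20156 = 1116*11 - 20156 = 12276 - 20156 = -7880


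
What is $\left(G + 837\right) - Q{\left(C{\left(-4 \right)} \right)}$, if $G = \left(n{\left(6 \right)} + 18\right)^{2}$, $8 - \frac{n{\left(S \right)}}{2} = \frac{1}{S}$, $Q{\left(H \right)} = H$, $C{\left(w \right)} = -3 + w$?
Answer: $\frac{17797}{9} \approx 1977.4$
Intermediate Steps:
$n{\left(S \right)} = 16 - \frac{2}{S}$
$G = \frac{10201}{9}$ ($G = \left(\left(16 - \frac{2}{6}\right) + 18\right)^{2} = \left(\left(16 - \frac{1}{3}\right) + 18\right)^{2} = \left(\frac{47}{3} + 18\right)^{2} = \left(\frac{101}{3}\right)^{2} = \frac{10201}{9} \approx 1133.4$)
$\left(G + 837\right) - Q{\left(C{\left(-4 \right)} \right)} = \left(\frac{10201}{9} + 837\right) - \left(-3 - 4\right) = \frac{17734}{9} - -7 = \frac{17734}{9} + 7 = \frac{17797}{9}$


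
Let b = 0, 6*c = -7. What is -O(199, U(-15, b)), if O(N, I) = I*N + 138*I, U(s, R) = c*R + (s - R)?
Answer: 5055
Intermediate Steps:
c = -7/6 (c = (1/6)*(-7) = -7/6 ≈ -1.1667)
U(s, R) = s - 13*R/6 (U(s, R) = -7*R/6 + (s - R) = s - 13*R/6)
O(N, I) = 138*I + I*N
-O(199, U(-15, b)) = -(-15 - 13/6*0)*(138 + 199) = -(-15 + 0)*337 = -(-15)*337 = -1*(-5055) = 5055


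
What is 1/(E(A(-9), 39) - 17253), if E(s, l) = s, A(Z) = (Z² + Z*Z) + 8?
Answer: -1/17083 ≈ -5.8538e-5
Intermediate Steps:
A(Z) = 8 + 2*Z² (A(Z) = (Z² + Z²) + 8 = 2*Z² + 8 = 8 + 2*Z²)
1/(E(A(-9), 39) - 17253) = 1/((8 + 2*(-9)²) - 17253) = 1/((8 + 2*81) - 17253) = 1/((8 + 162) - 17253) = 1/(170 - 17253) = 1/(-17083) = -1/17083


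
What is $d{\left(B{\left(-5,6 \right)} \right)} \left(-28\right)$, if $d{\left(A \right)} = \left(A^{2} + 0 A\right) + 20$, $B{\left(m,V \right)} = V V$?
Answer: $-36848$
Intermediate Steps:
$B{\left(m,V \right)} = V^{2}$
$d{\left(A \right)} = 20 + A^{2}$ ($d{\left(A \right)} = \left(A^{2} + 0\right) + 20 = A^{2} + 20 = 20 + A^{2}$)
$d{\left(B{\left(-5,6 \right)} \right)} \left(-28\right) = \left(20 + \left(6^{2}\right)^{2}\right) \left(-28\right) = \left(20 + 36^{2}\right) \left(-28\right) = \left(20 + 1296\right) \left(-28\right) = 1316 \left(-28\right) = -36848$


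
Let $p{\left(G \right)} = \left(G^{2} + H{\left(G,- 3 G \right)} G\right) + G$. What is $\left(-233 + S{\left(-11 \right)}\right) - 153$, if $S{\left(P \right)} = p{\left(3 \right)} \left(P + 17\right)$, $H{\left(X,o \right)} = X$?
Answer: $-260$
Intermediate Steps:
$p{\left(G \right)} = G + 2 G^{2}$ ($p{\left(G \right)} = \left(G^{2} + G G\right) + G = \left(G^{2} + G^{2}\right) + G = 2 G^{2} + G = G + 2 G^{2}$)
$S{\left(P \right)} = 357 + 21 P$ ($S{\left(P \right)} = 3 \left(1 + 2 \cdot 3\right) \left(P + 17\right) = 3 \left(1 + 6\right) \left(17 + P\right) = 3 \cdot 7 \left(17 + P\right) = 21 \left(17 + P\right) = 357 + 21 P$)
$\left(-233 + S{\left(-11 \right)}\right) - 153 = \left(-233 + \left(357 + 21 \left(-11\right)\right)\right) - 153 = \left(-233 + \left(357 - 231\right)\right) - 153 = \left(-233 + 126\right) - 153 = -107 - 153 = -260$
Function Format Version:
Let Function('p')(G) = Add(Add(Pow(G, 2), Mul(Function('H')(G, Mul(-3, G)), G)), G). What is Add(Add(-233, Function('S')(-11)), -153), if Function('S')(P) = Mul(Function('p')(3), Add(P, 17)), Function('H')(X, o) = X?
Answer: -260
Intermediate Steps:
Function('p')(G) = Add(G, Mul(2, Pow(G, 2))) (Function('p')(G) = Add(Add(Pow(G, 2), Mul(G, G)), G) = Add(Add(Pow(G, 2), Pow(G, 2)), G) = Add(Mul(2, Pow(G, 2)), G) = Add(G, Mul(2, Pow(G, 2))))
Function('S')(P) = Add(357, Mul(21, P)) (Function('S')(P) = Mul(Mul(3, Add(1, Mul(2, 3))), Add(P, 17)) = Mul(Mul(3, Add(1, 6)), Add(17, P)) = Mul(Mul(3, 7), Add(17, P)) = Mul(21, Add(17, P)) = Add(357, Mul(21, P)))
Add(Add(-233, Function('S')(-11)), -153) = Add(Add(-233, Add(357, Mul(21, -11))), -153) = Add(Add(-233, Add(357, -231)), -153) = Add(Add(-233, 126), -153) = Add(-107, -153) = -260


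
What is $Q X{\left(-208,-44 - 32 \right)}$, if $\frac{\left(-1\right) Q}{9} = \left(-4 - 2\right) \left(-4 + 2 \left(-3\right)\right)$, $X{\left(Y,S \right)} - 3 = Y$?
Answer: $110700$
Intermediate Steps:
$X{\left(Y,S \right)} = 3 + Y$
$Q = -540$ ($Q = - 9 \left(-4 - 2\right) \left(-4 + 2 \left(-3\right)\right) = - 9 \left(- 6 \left(-4 - 6\right)\right) = - 9 \left(\left(-6\right) \left(-10\right)\right) = \left(-9\right) 60 = -540$)
$Q X{\left(-208,-44 - 32 \right)} = - 540 \left(3 - 208\right) = \left(-540\right) \left(-205\right) = 110700$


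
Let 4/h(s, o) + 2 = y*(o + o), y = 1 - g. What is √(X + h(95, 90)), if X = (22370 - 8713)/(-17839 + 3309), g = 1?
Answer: I*√620678010/14530 ≈ 1.7146*I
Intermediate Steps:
y = 0 (y = 1 - 1*1 = 1 - 1 = 0)
h(s, o) = -2 (h(s, o) = 4/(-2 + 0*(o + o)) = 4/(-2 + 0*(2*o)) = 4/(-2 + 0) = 4/(-2) = 4*(-½) = -2)
X = -13657/14530 (X = 13657/(-14530) = 13657*(-1/14530) = -13657/14530 ≈ -0.93992)
√(X + h(95, 90)) = √(-13657/14530 - 2) = √(-42717/14530) = I*√620678010/14530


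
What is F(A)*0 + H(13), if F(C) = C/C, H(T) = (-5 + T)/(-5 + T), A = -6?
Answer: 1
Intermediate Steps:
H(T) = 1
F(C) = 1
F(A)*0 + H(13) = 1*0 + 1 = 0 + 1 = 1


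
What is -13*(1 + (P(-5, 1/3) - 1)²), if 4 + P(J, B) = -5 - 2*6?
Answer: -6305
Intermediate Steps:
P(J, B) = -21 (P(J, B) = -4 + (-5 - 2*6) = -4 + (-5 - 12) = -4 - 17 = -21)
-13*(1 + (P(-5, 1/3) - 1)²) = -13*(1 + (-21 - 1)²) = -13*(1 + (-22)²) = -13*(1 + 484) = -13*485 = -6305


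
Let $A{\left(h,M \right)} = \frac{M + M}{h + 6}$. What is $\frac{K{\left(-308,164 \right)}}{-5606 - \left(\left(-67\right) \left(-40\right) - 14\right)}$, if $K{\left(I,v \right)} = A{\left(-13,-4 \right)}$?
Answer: $- \frac{1}{7238} \approx -0.00013816$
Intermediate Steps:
$A{\left(h,M \right)} = \frac{2 M}{6 + h}$
$K{\left(I,v \right)} = \frac{8}{7}$ ($K{\left(I,v \right)} = 2 \left(-4\right) \frac{1}{6 - 13} = 2 \left(-4\right) \frac{1}{-7} = 2 \left(-4\right) \left(- \frac{1}{7}\right) = \frac{8}{7}$)
$\frac{K{\left(-308,164 \right)}}{-5606 - \left(\left(-67\right) \left(-40\right) - 14\right)} = \frac{8}{7 \left(-5606 - \left(\left(-67\right) \left(-40\right) - 14\right)\right)} = \frac{8}{7 \left(-5606 - \left(2680 - 14\right)\right)} = \frac{8}{7 \left(-5606 - 2666\right)} = \frac{8}{7 \left(-8272\right)} = \frac{8}{7} \left(- \frac{1}{8272}\right) = - \frac{1}{7238}$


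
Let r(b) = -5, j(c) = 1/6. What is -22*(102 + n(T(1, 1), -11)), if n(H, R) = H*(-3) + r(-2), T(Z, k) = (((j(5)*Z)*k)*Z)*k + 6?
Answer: -1727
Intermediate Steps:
j(c) = ⅙
T(Z, k) = 6 + Z²*k²/6 (T(Z, k) = (((Z/6)*k)*Z)*k + 6 = ((Z*k/6)*Z)*k + 6 = (k*Z²/6)*k + 6 = Z²*k²/6 + 6 = 6 + Z²*k²/6)
n(H, R) = -5 - 3*H (n(H, R) = H*(-3) - 5 = -3*H - 5 = -5 - 3*H)
-22*(102 + n(T(1, 1), -11)) = -22*(102 + (-5 - 3*(6 + (⅙)*1²*1²))) = -22*(102 + (-5 - 3*(6 + (⅙)*1*1))) = -22*(102 + (-5 - 3*(6 + ⅙))) = -22*(102 + (-5 - 3*37/6)) = -22*(102 + (-5 - 37/2)) = -22*(102 - 47/2) = -22*157/2 = -1727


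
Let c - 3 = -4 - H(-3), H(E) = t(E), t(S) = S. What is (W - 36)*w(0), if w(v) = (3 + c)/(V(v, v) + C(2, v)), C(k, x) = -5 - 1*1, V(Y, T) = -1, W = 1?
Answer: 25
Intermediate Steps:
H(E) = E
C(k, x) = -6 (C(k, x) = -5 - 1 = -6)
c = 2 (c = 3 + (-4 - 1*(-3)) = 3 + (-4 + 3) = 3 - 1 = 2)
w(v) = -5/7 (w(v) = (3 + 2)/(-1 - 6) = 5/(-7) = 5*(-⅐) = -5/7)
(W - 36)*w(0) = (1 - 36)*(-5/7) = -35*(-5/7) = 25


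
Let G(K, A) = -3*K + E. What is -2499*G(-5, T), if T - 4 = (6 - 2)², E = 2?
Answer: -42483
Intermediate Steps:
T = 20 (T = 4 + (6 - 2)² = 4 + 4² = 4 + 16 = 20)
G(K, A) = 2 - 3*K (G(K, A) = -3*K + 2 = 2 - 3*K)
-2499*G(-5, T) = -2499*(2 - 3*(-5)) = -2499*(2 + 15) = -2499*17 = -42483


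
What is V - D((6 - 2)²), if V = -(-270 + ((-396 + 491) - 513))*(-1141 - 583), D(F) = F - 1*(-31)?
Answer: -1186159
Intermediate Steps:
D(F) = 31 + F (D(F) = F + 31 = 31 + F)
V = -1186112 (V = -(-270 + (95 - 513))*(-1724) = -(-270 - 418)*(-1724) = -(-688)*(-1724) = -1*1186112 = -1186112)
V - D((6 - 2)²) = -1186112 - (31 + (6 - 2)²) = -1186112 - (31 + 4²) = -1186112 - (31 + 16) = -1186112 - 1*47 = -1186112 - 47 = -1186159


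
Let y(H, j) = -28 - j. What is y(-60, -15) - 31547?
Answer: -31560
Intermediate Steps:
y(-60, -15) - 31547 = (-28 - 1*(-15)) - 31547 = (-28 + 15) - 31547 = -13 - 31547 = -31560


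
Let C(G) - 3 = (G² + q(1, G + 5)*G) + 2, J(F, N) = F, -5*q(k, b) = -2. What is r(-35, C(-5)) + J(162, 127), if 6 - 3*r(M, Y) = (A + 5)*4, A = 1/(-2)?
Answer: 158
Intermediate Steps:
q(k, b) = ⅖ (q(k, b) = -⅕*(-2) = ⅖)
C(G) = 5 + G² + 2*G/5 (C(G) = 3 + ((G² + 2*G/5) + 2) = 3 + (2 + G² + 2*G/5) = 5 + G² + 2*G/5)
A = -½ ≈ -0.50000
r(M, Y) = -4 (r(M, Y) = 2 - (-½ + 5)*4/3 = 2 - 3*4/2 = 2 - ⅓*18 = 2 - 6 = -4)
r(-35, C(-5)) + J(162, 127) = -4 + 162 = 158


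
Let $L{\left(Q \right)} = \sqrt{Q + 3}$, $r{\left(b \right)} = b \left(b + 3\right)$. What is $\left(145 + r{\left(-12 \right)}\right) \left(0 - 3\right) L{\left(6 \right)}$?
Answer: $-2277$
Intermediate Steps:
$r{\left(b \right)} = b \left(3 + b\right)$
$L{\left(Q \right)} = \sqrt{3 + Q}$
$\left(145 + r{\left(-12 \right)}\right) \left(0 - 3\right) L{\left(6 \right)} = \left(145 - 12 \left(3 - 12\right)\right) \left(0 - 3\right) \sqrt{3 + 6} = \left(145 - -108\right) \left(- 3 \sqrt{9}\right) = \left(145 + 108\right) \left(\left(-3\right) 3\right) = 253 \left(-9\right) = -2277$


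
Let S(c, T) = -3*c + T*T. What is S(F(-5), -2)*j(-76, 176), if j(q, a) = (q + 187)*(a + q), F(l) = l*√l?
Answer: 44400 + 166500*I*√5 ≈ 44400.0 + 3.7231e+5*I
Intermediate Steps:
F(l) = l^(3/2)
S(c, T) = T² - 3*c (S(c, T) = -3*c + T² = T² - 3*c)
j(q, a) = (187 + q)*(a + q)
S(F(-5), -2)*j(-76, 176) = ((-2)² - (-15)*I*√5)*((-76)² + 187*176 + 187*(-76) + 176*(-76)) = (4 - (-15)*I*√5)*(5776 + 32912 - 14212 - 13376) = (4 + 15*I*√5)*11100 = 44400 + 166500*I*√5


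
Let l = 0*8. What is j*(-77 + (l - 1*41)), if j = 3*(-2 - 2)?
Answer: 1416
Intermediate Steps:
l = 0
j = -12 (j = 3*(-4) = -12)
j*(-77 + (l - 1*41)) = -12*(-77 + (0 - 1*41)) = -12*(-77 + (0 - 41)) = -12*(-77 - 41) = -12*(-118) = 1416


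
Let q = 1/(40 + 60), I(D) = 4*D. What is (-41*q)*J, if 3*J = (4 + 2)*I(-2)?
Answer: 164/25 ≈ 6.5600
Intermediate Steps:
q = 1/100 ≈ 0.010000
J = -16 (J = ((4 + 2)*(4*(-2)))/3 = (6*(-8))/3 = (⅓)*(-48) = -16)
(-41*q)*J = -41*1/100*(-16) = -41/100*(-16) = 164/25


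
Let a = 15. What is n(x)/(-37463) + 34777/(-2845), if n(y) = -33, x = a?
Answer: -1302756866/106582235 ≈ -12.223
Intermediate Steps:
x = 15
n(x)/(-37463) + 34777/(-2845) = -33/(-37463) + 34777/(-2845) = -33*(-1/37463) + 34777*(-1/2845) = 33/37463 - 34777/2845 = -1302756866/106582235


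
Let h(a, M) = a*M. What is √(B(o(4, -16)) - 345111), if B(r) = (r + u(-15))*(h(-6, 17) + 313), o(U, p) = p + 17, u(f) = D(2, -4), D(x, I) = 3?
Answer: I*√344267 ≈ 586.74*I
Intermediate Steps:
u(f) = 3
h(a, M) = M*a
o(U, p) = 17 + p
B(r) = 633 + 211*r (B(r) = (r + 3)*(17*(-6) + 313) = (3 + r)*(-102 + 313) = (3 + r)*211 = 633 + 211*r)
√(B(o(4, -16)) - 345111) = √((633 + 211*(17 - 16)) - 345111) = √((633 + 211*1) - 345111) = √((633 + 211) - 345111) = √(844 - 345111) = √(-344267) = I*√344267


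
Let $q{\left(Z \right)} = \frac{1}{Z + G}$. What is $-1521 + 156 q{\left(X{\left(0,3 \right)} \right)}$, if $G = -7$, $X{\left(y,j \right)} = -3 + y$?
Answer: $- \frac{7683}{5} \approx -1536.6$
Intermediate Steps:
$q{\left(Z \right)} = \frac{1}{-7 + Z}$ ($q{\left(Z \right)} = \frac{1}{Z - 7} = \frac{1}{-7 + Z}$)
$-1521 + 156 q{\left(X{\left(0,3 \right)} \right)} = -1521 + \frac{156}{-7 + \left(-3 + 0\right)} = -1521 + \frac{156}{-7 - 3} = -1521 + \frac{156}{-10} = -1521 + 156 \left(- \frac{1}{10}\right) = -1521 - \frac{78}{5} = - \frac{7683}{5}$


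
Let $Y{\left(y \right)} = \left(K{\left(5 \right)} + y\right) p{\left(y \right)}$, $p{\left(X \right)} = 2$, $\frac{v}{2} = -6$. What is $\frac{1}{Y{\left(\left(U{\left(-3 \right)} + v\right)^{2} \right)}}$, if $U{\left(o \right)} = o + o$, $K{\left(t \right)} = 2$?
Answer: $\frac{1}{652} \approx 0.0015337$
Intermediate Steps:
$v = -12$ ($v = 2 \left(-6\right) = -12$)
$U{\left(o \right)} = 2 o$
$Y{\left(y \right)} = 4 + 2 y$ ($Y{\left(y \right)} = \left(2 + y\right) 2 = 4 + 2 y$)
$\frac{1}{Y{\left(\left(U{\left(-3 \right)} + v\right)^{2} \right)}} = \frac{1}{4 + 2 \left(2 \left(-3\right) - 12\right)^{2}} = \frac{1}{4 + 2 \left(-6 - 12\right)^{2}} = \frac{1}{4 + 2 \left(-18\right)^{2}} = \frac{1}{4 + 2 \cdot 324} = \frac{1}{4 + 648} = \frac{1}{652}$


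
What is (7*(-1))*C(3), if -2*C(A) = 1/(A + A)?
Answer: 7/12 ≈ 0.58333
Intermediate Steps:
C(A) = -1/(4*A) (C(A) = -1/(2*(A + A)) = -1/(2*A)/2 = -1/(4*A))
(7*(-1))*C(3) = (7*(-1))*(-¼/3) = -(-7)/(4*3) = -7*(-1/12) = 7/12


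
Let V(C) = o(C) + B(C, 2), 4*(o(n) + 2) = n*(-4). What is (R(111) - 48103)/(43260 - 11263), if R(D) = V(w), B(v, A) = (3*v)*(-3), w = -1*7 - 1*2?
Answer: -48015/31997 ≈ -1.5006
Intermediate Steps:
w = -9 (w = -7 - 2 = -9)
o(n) = -2 - n (o(n) = -2 + (n*(-4))/4 = -2 + (-4*n)/4 = -2 - n)
B(v, A) = -9*v
V(C) = -2 - 10*C (V(C) = (-2 - C) - 9*C = -2 - 10*C)
R(D) = 88 (R(D) = -2 - 10*(-9) = -2 + 90 = 88)
(R(111) - 48103)/(43260 - 11263) = (88 - 48103)/(43260 - 11263) = -48015/31997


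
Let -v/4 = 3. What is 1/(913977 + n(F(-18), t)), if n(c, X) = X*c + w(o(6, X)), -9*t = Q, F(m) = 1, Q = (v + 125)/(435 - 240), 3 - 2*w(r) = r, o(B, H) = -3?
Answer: 1755/1604034787 ≈ 1.0941e-6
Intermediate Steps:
v = -12 (v = -4*3 = -12)
w(r) = 3/2 - r/2
Q = 113/195 (Q = (-12 + 125)/(435 - 240) = 113/195 ≈ 0.57949)
t = -113/1755 (t = -⅑*113/195 = -113/1755 ≈ -0.064387)
n(c, X) = 3 + X*c (n(c, X) = X*c + (3/2 - ½*(-3)) = X*c + (3/2 + 3/2) = X*c + 3 = 3 + X*c)
1/(913977 + n(F(-18), t)) = 1/(913977 + (3 - 113/1755*1)) = 1/(913977 + (3 - 113/1755)) = 1/(913977 + 5152/1755) = 1/(1604034787/1755) = 1755/1604034787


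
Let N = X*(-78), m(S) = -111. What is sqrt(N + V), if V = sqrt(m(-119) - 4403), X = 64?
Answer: sqrt(-4992 + I*sqrt(4514)) ≈ 0.4754 + 70.656*I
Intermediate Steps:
N = -4992 (N = 64*(-78) = -4992)
V = I*sqrt(4514) (V = sqrt(-111 - 4403) = sqrt(-4514) = I*sqrt(4514) ≈ 67.186*I)
sqrt(N + V) = sqrt(-4992 + I*sqrt(4514))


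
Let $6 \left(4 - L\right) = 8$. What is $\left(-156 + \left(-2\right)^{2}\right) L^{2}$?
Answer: $- \frac{9728}{9} \approx -1080.9$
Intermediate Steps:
$L = \frac{8}{3}$ ($L = 4 - \frac{4}{3} = \frac{8}{3} \approx 2.6667$)
$\left(-156 + \left(-2\right)^{2}\right) L^{2} = \left(-156 + \left(-2\right)^{2}\right) \left(\frac{8}{3}\right)^{2} = \left(-156 + 4\right) \frac{64}{9} = \left(-152\right) \frac{64}{9} = - \frac{9728}{9}$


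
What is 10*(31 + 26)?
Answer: 570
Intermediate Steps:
10*(31 + 26) = 10*57 = 570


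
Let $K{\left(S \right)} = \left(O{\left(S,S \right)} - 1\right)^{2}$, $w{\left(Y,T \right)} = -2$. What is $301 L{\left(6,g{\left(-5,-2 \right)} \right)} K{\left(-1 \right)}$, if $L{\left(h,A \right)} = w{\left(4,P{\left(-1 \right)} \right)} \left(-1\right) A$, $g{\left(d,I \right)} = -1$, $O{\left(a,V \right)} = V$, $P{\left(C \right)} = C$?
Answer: $-2408$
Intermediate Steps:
$L{\left(h,A \right)} = 2 A$ ($L{\left(h,A \right)} = \left(-2\right) \left(-1\right) A = 2 A$)
$K{\left(S \right)} = \left(-1 + S\right)^{2}$ ($K{\left(S \right)} = \left(S - 1\right)^{2} = \left(-1 + S\right)^{2}$)
$301 L{\left(6,g{\left(-5,-2 \right)} \right)} K{\left(-1 \right)} = 301 \cdot 2 \left(-1\right) \left(-1 - 1\right)^{2} = 301 \left(- 2 \left(-2\right)^{2}\right) = 301 \left(\left(-2\right) 4\right) = 301 \left(-8\right) = -2408$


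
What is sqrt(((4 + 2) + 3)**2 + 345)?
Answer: sqrt(426) ≈ 20.640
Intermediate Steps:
sqrt(((4 + 2) + 3)**2 + 345) = sqrt((6 + 3)**2 + 345) = sqrt(9**2 + 345) = sqrt(81 + 345) = sqrt(426)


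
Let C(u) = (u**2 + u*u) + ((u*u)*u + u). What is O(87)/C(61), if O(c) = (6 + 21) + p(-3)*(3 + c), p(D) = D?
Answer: -243/234484 ≈ -0.0010363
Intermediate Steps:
C(u) = u + u**3 + 2*u**2 (C(u) = (u**2 + u**2) + (u**2*u + u) = 2*u**2 + (u**3 + u) = 2*u**2 + (u + u**3) = u + u**3 + 2*u**2)
O(c) = 18 - 3*c (O(c) = (6 + 21) - 3*(3 + c) = 27 + (-9 - 3*c) = 18 - 3*c)
O(87)/C(61) = (18 - 3*87)/((61*(1 + 61**2 + 2*61))) = (18 - 261)/((61*(1 + 3721 + 122))) = -243/(61*3844) = -243/234484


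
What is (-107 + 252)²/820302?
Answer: 21025/820302 ≈ 0.025631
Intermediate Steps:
(-107 + 252)²/820302 = 145²*(1/820302) = 21025*(1/820302) = 21025/820302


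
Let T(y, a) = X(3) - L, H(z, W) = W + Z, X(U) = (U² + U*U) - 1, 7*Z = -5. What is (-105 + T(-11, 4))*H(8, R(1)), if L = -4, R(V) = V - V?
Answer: 60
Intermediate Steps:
Z = -5/7 (Z = (⅐)*(-5) = -5/7 ≈ -0.71429)
X(U) = -1 + 2*U² (X(U) = (U² + U²) - 1 = 2*U² - 1 = -1 + 2*U²)
R(V) = 0
H(z, W) = -5/7 + W (H(z, W) = W - 5/7 = -5/7 + W)
T(y, a) = 21 (T(y, a) = (-1 + 2*3²) - 1*(-4) = (-1 + 2*9) + 4 = (-1 + 18) + 4 = 17 + 4 = 21)
(-105 + T(-11, 4))*H(8, R(1)) = (-105 + 21)*(-5/7 + 0) = -84*(-5/7) = 60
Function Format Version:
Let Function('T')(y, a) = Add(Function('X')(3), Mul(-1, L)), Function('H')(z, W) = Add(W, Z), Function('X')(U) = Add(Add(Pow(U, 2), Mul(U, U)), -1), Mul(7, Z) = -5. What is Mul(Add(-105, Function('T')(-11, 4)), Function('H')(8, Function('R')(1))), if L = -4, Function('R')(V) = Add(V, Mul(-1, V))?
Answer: 60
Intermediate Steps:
Z = Rational(-5, 7) (Z = Mul(Rational(1, 7), -5) = Rational(-5, 7) ≈ -0.71429)
Function('X')(U) = Add(-1, Mul(2, Pow(U, 2))) (Function('X')(U) = Add(Add(Pow(U, 2), Pow(U, 2)), -1) = Add(Mul(2, Pow(U, 2)), -1) = Add(-1, Mul(2, Pow(U, 2))))
Function('R')(V) = 0
Function('H')(z, W) = Add(Rational(-5, 7), W) (Function('H')(z, W) = Add(W, Rational(-5, 7)) = Add(Rational(-5, 7), W))
Function('T')(y, a) = 21 (Function('T')(y, a) = Add(Add(-1, Mul(2, Pow(3, 2))), Mul(-1, -4)) = Add(Add(-1, Mul(2, 9)), 4) = Add(Add(-1, 18), 4) = Add(17, 4) = 21)
Mul(Add(-105, Function('T')(-11, 4)), Function('H')(8, Function('R')(1))) = Mul(Add(-105, 21), Add(Rational(-5, 7), 0)) = Mul(-84, Rational(-5, 7)) = 60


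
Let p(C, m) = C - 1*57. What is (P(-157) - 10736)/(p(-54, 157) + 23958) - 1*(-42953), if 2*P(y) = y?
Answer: 2048578753/47694 ≈ 42953.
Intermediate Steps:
P(y) = y/2
p(C, m) = -57 + C (p(C, m) = C - 57 = -57 + C)
(P(-157) - 10736)/(p(-54, 157) + 23958) - 1*(-42953) = ((½)*(-157) - 10736)/((-57 - 54) + 23958) - 1*(-42953) = (-157/2 - 10736)/(-111 + 23958) + 42953 = -21629/2/23847 + 42953 = -21629/2*1/23847 + 42953 = -21629/47694 + 42953 = 2048578753/47694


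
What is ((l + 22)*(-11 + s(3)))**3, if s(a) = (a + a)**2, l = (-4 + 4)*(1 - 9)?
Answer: 166375000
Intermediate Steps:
l = 0 (l = 0*(-8) = 0)
s(a) = 4*a**2 (s(a) = (2*a)**2 = 4*a**2)
((l + 22)*(-11 + s(3)))**3 = ((0 + 22)*(-11 + 4*3**2))**3 = (22*(-11 + 4*9))**3 = (22*(-11 + 36))**3 = (22*25)**3 = 550**3 = 166375000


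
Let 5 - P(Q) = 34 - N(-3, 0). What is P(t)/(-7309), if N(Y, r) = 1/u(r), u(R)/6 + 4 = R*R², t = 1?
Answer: 697/175416 ≈ 0.0039734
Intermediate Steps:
u(R) = -24 + 6*R³ (u(R) = -24 + 6*(R*R²) = -24 + 6*R³)
N(Y, r) = 1/(-24 + 6*r³)
P(Q) = -697/24 (P(Q) = 5 - (34 - 1/(6*(-4 + 0³))) = 5 - (34 - 1/(6*(-4 + 0))) = 5 - (34 - 1/(6*(-4))) = 5 - (34 - (-1)/(6*4)) = 5 - (34 - 1*(-1/24)) = 5 - (34 + 1/24) = 5 - 1*817/24 = 5 - 817/24 = -697/24)
P(t)/(-7309) = -697/24/(-7309) = -697/24*(-1/7309) = 697/175416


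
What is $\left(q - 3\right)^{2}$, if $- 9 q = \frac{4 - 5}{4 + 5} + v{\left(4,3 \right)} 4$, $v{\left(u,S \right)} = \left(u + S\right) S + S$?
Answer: $\frac{1223236}{6561} \approx 186.44$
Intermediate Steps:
$v{\left(u,S \right)} = S + S \left(S + u\right)$ ($v{\left(u,S \right)} = \left(S + u\right) S + S = S \left(S + u\right) + S = S + S \left(S + u\right)$)
$q = - \frac{863}{81}$ ($q = - \frac{\frac{4 - 5}{4 + 5} + 3 \left(1 + 3 + 4\right) 4}{9} = - \frac{- \frac{1}{9} + 3 \cdot 8 \cdot 4}{9} = - \frac{\left(-1\right) \frac{1}{9} + 24 \cdot 4}{9} = - \frac{- \frac{1}{9} + 96}{9} = \left(- \frac{1}{9}\right) \frac{863}{9} = - \frac{863}{81} \approx -10.654$)
$\left(q - 3\right)^{2} = \left(- \frac{863}{81} - 3\right)^{2} = \left(- \frac{1106}{81}\right)^{2} = \frac{1223236}{6561}$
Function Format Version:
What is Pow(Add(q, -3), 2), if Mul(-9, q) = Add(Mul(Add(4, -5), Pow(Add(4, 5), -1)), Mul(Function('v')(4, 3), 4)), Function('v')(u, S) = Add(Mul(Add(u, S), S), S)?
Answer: Rational(1223236, 6561) ≈ 186.44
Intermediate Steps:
Function('v')(u, S) = Add(S, Mul(S, Add(S, u))) (Function('v')(u, S) = Add(Mul(Add(S, u), S), S) = Add(Mul(S, Add(S, u)), S) = Add(S, Mul(S, Add(S, u))))
q = Rational(-863, 81) (q = Mul(Rational(-1, 9), Add(Mul(Add(4, -5), Pow(Add(4, 5), -1)), Mul(Mul(3, Add(1, 3, 4)), 4))) = Mul(Rational(-1, 9), Add(Mul(-1, Pow(9, -1)), Mul(Mul(3, 8), 4))) = Mul(Rational(-1, 9), Add(Mul(-1, Rational(1, 9)), Mul(24, 4))) = Mul(Rational(-1, 9), Add(Rational(-1, 9), 96)) = Mul(Rational(-1, 9), Rational(863, 9)) = Rational(-863, 81) ≈ -10.654)
Pow(Add(q, -3), 2) = Pow(Add(Rational(-863, 81), -3), 2) = Pow(Rational(-1106, 81), 2) = Rational(1223236, 6561)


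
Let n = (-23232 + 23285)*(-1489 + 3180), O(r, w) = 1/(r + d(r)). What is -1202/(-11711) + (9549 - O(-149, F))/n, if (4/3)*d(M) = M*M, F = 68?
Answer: 14492179049451/69279293922671 ≈ 0.20918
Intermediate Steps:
d(M) = 3*M²/4 (d(M) = 3*(M*M)/4 = 3*M²/4)
O(r, w) = 1/(r + 3*r²/4)
n = 89623 (n = 53*1691 = 89623)
-1202/(-11711) + (9549 - O(-149, F))/n = -1202/(-11711) + (9549 - 4/((-149)*(4 + 3*(-149))))/89623 = -1202*(-1/11711) + (9549 - 4*(-1)/(149*(4 - 447)))*(1/89623) = 1202/11711 + (9549 - 4*(-1)/(149*(-443)))*(1/89623) = 1202/11711 + (9549 - 4*(-1)*(-1)/(149*443))*(1/89623) = 1202/11711 + (9549 - 1*4/66007)*(1/89623) = 1202/11711 + (9549 - 4/66007)*(1/89623) = 1202/11711 + (630300839/66007)*(1/89623) = 1202/11711 + 630300839/5915745361 = 14492179049451/69279293922671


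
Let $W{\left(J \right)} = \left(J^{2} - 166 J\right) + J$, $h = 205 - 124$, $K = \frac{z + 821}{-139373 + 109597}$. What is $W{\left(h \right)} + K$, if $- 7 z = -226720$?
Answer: $- \frac{1418403795}{208432} \approx -6805.1$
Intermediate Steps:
$z = \frac{226720}{7}$ ($z = \left(- \frac{1}{7}\right) \left(-226720\right) = \frac{226720}{7} \approx 32389.0$)
$K = - \frac{232467}{208432}$ ($K = \frac{\frac{226720}{7} + 821}{-139373 + 109597} = \frac{232467}{7 \left(-29776\right)} = \frac{232467}{7} \left(- \frac{1}{29776}\right) = - \frac{232467}{208432} \approx -1.1153$)
$h = 81$ ($h = 205 - 124 = 81$)
$W{\left(J \right)} = J^{2} - 165 J$
$W{\left(h \right)} + K = 81 \left(-165 + 81\right) - \frac{232467}{208432} = 81 \left(-84\right) - \frac{232467}{208432} = -6804 - \frac{232467}{208432} = - \frac{1418403795}{208432}$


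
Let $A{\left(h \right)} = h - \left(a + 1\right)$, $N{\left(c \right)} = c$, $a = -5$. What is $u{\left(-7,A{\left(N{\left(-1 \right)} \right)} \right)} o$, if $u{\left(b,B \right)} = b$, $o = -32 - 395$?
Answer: $2989$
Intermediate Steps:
$o = -427$
$A{\left(h \right)} = 4 + h$ ($A{\left(h \right)} = h - \left(-5 + 1\right) = h - -4 = h + 4 = 4 + h$)
$u{\left(-7,A{\left(N{\left(-1 \right)} \right)} \right)} o = \left(-7\right) \left(-427\right) = 2989$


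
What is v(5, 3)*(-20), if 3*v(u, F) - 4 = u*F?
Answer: -380/3 ≈ -126.67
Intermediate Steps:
v(u, F) = 4/3 + F*u/3 (v(u, F) = 4/3 + (u*F)/3 = 4/3 + (F*u)/3 = 4/3 + F*u/3)
v(5, 3)*(-20) = (4/3 + (⅓)*3*5)*(-20) = (4/3 + 5)*(-20) = (19/3)*(-20) = -380/3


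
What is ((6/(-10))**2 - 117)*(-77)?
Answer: 224532/25 ≈ 8981.3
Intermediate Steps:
((6/(-10))**2 - 117)*(-77) = ((6*(-1/10))**2 - 117)*(-77) = ((-3/5)**2 - 117)*(-77) = (9/25 - 117)*(-77) = -2916/25*(-77) = 224532/25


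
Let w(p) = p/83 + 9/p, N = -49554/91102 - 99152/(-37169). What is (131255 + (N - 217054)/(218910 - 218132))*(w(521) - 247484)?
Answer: -769932892446703800958124/23753358667687 ≈ -3.2414e+10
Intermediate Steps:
N = 326866949/153916829 (N = -49554*1/91102 - 99152*(-1/37169) = -24777/45551 + 99152/37169 = 326866949/153916829 ≈ 2.1237)
w(p) = 9/p + p/83 (w(p) = p*(1/83) + 9/p = p/83 + 9/p = 9/p + p/83)
(131255 + (N - 217054)/(218910 - 218132))*(w(521) - 247484) = (131255 + (326866949/153916829 - 217054)/(218910 - 218132))*((9/521 + (1/83)*521) - 247484) = (131255 - 33407936534817/153916829/778)*((9*(1/521) + 521/83) - 247484) = (131255 - 33407936534817/153916829*1/778)*((9/521 + 521/83) - 247484) = (131255 - 33407936534817/119747292962)*(272188/43243 - 247484) = (15684023001192493/119747292962)*(-10701678424/43243) = -769932892446703800958124/23753358667687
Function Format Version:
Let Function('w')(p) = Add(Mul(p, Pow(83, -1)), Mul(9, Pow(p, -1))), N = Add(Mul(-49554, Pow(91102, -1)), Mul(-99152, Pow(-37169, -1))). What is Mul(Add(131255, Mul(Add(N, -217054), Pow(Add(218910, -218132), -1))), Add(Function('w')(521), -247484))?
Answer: Rational(-769932892446703800958124, 23753358667687) ≈ -3.2414e+10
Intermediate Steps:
N = Rational(326866949, 153916829) (N = Add(Mul(-49554, Rational(1, 91102)), Mul(-99152, Rational(-1, 37169))) = Add(Rational(-24777, 45551), Rational(99152, 37169)) = Rational(326866949, 153916829) ≈ 2.1237)
Function('w')(p) = Add(Mul(9, Pow(p, -1)), Mul(Rational(1, 83), p)) (Function('w')(p) = Add(Mul(p, Rational(1, 83)), Mul(9, Pow(p, -1))) = Add(Mul(Rational(1, 83), p), Mul(9, Pow(p, -1))) = Add(Mul(9, Pow(p, -1)), Mul(Rational(1, 83), p)))
Mul(Add(131255, Mul(Add(N, -217054), Pow(Add(218910, -218132), -1))), Add(Function('w')(521), -247484)) = Mul(Add(131255, Mul(Add(Rational(326866949, 153916829), -217054), Pow(Add(218910, -218132), -1))), Add(Add(Mul(9, Pow(521, -1)), Mul(Rational(1, 83), 521)), -247484)) = Mul(Add(131255, Mul(Rational(-33407936534817, 153916829), Pow(778, -1))), Add(Add(Mul(9, Rational(1, 521)), Rational(521, 83)), -247484)) = Mul(Add(131255, Mul(Rational(-33407936534817, 153916829), Rational(1, 778))), Add(Add(Rational(9, 521), Rational(521, 83)), -247484)) = Mul(Add(131255, Rational(-33407936534817, 119747292962)), Add(Rational(272188, 43243), -247484)) = Mul(Rational(15684023001192493, 119747292962), Rational(-10701678424, 43243)) = Rational(-769932892446703800958124, 23753358667687)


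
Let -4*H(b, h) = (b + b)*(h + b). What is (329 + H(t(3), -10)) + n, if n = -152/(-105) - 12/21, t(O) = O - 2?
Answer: 70219/210 ≈ 334.38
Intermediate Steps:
t(O) = -2 + O
H(b, h) = -b*(b + h)/2 (H(b, h) = -(b + b)*(h + b)/4 = -2*b*(b + h)/4 = -b*(b + h)/2)
n = 92/105 (n = -152*(-1/105) - 12*1/21 = 152/105 - 4/7 = 92/105 ≈ 0.87619)
(329 + H(t(3), -10)) + n = (329 - (-2 + 3)*((-2 + 3) - 10)/2) + 92/105 = (329 - ½*1*(1 - 10)) + 92/105 = (329 - ½*1*(-9)) + 92/105 = (329 + 9/2) + 92/105 = 667/2 + 92/105 = 70219/210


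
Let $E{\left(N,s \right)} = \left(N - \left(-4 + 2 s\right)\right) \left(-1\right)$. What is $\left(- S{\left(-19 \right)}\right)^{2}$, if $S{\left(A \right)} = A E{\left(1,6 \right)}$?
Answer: $17689$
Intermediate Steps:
$E{\left(N,s \right)} = -4 - N + 2 s$ ($E{\left(N,s \right)} = \left(N - \left(-4 + 2 s\right)\right) \left(-1\right) = \left(4 + N - 2 s\right) \left(-1\right) = -4 - N + 2 s$)
$S{\left(A \right)} = 7 A$ ($S{\left(A \right)} = A \left(-4 - 1 + 2 \cdot 6\right) = A \left(-4 - 1 + 12\right) = A 7 = 7 A$)
$\left(- S{\left(-19 \right)}\right)^{2} = \left(- 7 \left(-19\right)\right)^{2} = \left(\left(-1\right) \left(-133\right)\right)^{2} = 133^{2} = 17689$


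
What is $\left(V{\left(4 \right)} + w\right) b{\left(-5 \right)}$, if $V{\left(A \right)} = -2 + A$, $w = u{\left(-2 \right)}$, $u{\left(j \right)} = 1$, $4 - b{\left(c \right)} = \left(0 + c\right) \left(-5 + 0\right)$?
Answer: $-63$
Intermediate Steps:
$b{\left(c \right)} = 4 + 5 c$ ($b{\left(c \right)} = 4 - \left(0 + c\right) \left(-5 + 0\right) = 4 - c \left(-5\right) = 4 - - 5 c = 4 + 5 c$)
$w = 1$
$\left(V{\left(4 \right)} + w\right) b{\left(-5 \right)} = \left(\left(-2 + 4\right) + 1\right) \left(4 + 5 \left(-5\right)\right) = \left(2 + 1\right) \left(4 - 25\right) = 3 \left(-21\right) = -63$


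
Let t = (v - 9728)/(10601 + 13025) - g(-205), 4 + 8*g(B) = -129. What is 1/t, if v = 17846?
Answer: 94504/1603601 ≈ 0.058932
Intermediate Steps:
g(B) = -133/8 (g(B) = -½ + (⅛)*(-129) = -½ - 129/8 = -133/8)
t = 1603601/94504 (t = (17846 - 9728)/(10601 + 13025) - 1*(-133/8) = 8118/23626 + 133/8 = 8118*(1/23626) + 133/8 = 4059/11813 + 133/8 = 1603601/94504 ≈ 16.969)
1/t = 1/(1603601/94504) = 94504/1603601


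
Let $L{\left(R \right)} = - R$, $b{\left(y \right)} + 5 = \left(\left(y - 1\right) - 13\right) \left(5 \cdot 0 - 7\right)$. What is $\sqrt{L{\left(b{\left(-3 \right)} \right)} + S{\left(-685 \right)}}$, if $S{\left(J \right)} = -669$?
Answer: $3 i \sqrt{87} \approx 27.982 i$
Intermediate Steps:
$b{\left(y \right)} = 93 - 7 y$ ($b{\left(y \right)} = -5 + \left(\left(y - 1\right) - 13\right) \left(5 \cdot 0 - 7\right) = -5 + \left(\left(-1 + y\right) - 13\right) \left(0 - 7\right) = -5 + \left(-14 + y\right) \left(-7\right) = -5 - \left(-98 + 7 y\right) = 93 - 7 y$)
$\sqrt{L{\left(b{\left(-3 \right)} \right)} + S{\left(-685 \right)}} = \sqrt{- (93 - -21) - 669} = \sqrt{- (93 + 21) - 669} = \sqrt{\left(-1\right) 114 - 669} = \sqrt{-114 - 669} = \sqrt{-783} = 3 i \sqrt{87}$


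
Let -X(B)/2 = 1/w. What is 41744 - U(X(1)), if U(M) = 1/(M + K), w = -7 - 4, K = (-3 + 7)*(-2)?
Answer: 3589995/86 ≈ 41744.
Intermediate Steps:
K = -8 (K = 4*(-2) = -8)
w = -11
X(B) = 2/11 (X(B) = -2/(-11) = -2*(-1/11) = 2/11)
U(M) = 1/(-8 + M) (U(M) = 1/(M - 8) = 1/(-8 + M))
41744 - U(X(1)) = 41744 - 1/(-8 + 2/11) = 41744 - 1/(-86/11) = 41744 - 1*(-11/86) = 41744 + 11/86 = 3589995/86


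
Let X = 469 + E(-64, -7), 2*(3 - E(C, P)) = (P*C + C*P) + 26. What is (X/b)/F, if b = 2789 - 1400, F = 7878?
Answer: 11/10942542 ≈ 1.0052e-6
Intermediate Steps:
E(C, P) = -10 - C*P (E(C, P) = 3 - ((P*C + C*P) + 26)/2 = 3 - ((C*P + C*P) + 26)/2 = 3 - (2*C*P + 26)/2 = 3 - (26 + 2*C*P)/2 = 3 + (-13 - C*P) = -10 - C*P)
b = 1389
X = 11 (X = 469 + (-10 - 1*(-64)*(-7)) = 469 + (-10 - 448) = 469 - 458 = 11)
(X/b)/F = (11/1389)/7878 = (11*(1/1389))*(1/7878) = (11/1389)*(1/7878) = 11/10942542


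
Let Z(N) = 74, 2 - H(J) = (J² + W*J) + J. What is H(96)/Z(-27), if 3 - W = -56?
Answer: -7487/37 ≈ -202.35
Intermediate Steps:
W = 59 (W = 3 - 1*(-56) = 3 + 56 = 59)
H(J) = 2 - J² - 60*J (H(J) = 2 - ((J² + 59*J) + J) = 2 - (J² + 60*J) = 2 + (-J² - 60*J) = 2 - J² - 60*J)
H(96)/Z(-27) = (2 - 1*96² - 60*96)/74 = (2 - 1*9216 - 5760)*(1/74) = (2 - 9216 - 5760)*(1/74) = -14974*1/74 = -7487/37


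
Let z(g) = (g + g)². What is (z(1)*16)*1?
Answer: 64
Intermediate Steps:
z(g) = 4*g² (z(g) = (2*g)² = 4*g²)
(z(1)*16)*1 = ((4*1²)*16)*1 = ((4*1)*16)*1 = (4*16)*1 = 64*1 = 64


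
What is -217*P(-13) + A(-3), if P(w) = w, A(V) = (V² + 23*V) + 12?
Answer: 2773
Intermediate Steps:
A(V) = 12 + V² + 23*V
-217*P(-13) + A(-3) = -217*(-13) + (12 + (-3)² + 23*(-3)) = 2821 + (12 + 9 - 69) = 2821 - 48 = 2773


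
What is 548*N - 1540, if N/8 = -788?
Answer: -3456132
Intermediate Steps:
N = -6304 (N = 8*(-788) = -6304)
548*N - 1540 = 548*(-6304) - 1540 = -3454592 - 1540 = -3456132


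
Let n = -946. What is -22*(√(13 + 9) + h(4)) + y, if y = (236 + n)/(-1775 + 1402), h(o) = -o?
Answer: 33534/373 - 22*√22 ≈ -13.286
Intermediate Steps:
y = 710/373 (y = (236 - 946)/(-1775 + 1402) = -710/(-373) = -710*(-1/373) = 710/373 ≈ 1.9035)
-22*(√(13 + 9) + h(4)) + y = -22*(√(13 + 9) - 1*4) + 710/373 = -22*(√22 - 4) + 710/373 = -22*(-4 + √22) + 710/373 = (88 - 22*√22) + 710/373 = 33534/373 - 22*√22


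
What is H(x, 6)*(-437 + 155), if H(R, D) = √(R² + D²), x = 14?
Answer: -564*√58 ≈ -4295.3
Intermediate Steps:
H(R, D) = √(D² + R²)
H(x, 6)*(-437 + 155) = √(6² + 14²)*(-437 + 155) = √(36 + 196)*(-282) = √232*(-282) = (2*√58)*(-282) = -564*√58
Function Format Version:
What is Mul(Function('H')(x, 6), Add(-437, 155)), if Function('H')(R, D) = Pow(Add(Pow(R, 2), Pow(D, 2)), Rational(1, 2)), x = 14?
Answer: Mul(-564, Pow(58, Rational(1, 2))) ≈ -4295.3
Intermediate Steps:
Function('H')(R, D) = Pow(Add(Pow(D, 2), Pow(R, 2)), Rational(1, 2))
Mul(Function('H')(x, 6), Add(-437, 155)) = Mul(Pow(Add(Pow(6, 2), Pow(14, 2)), Rational(1, 2)), Add(-437, 155)) = Mul(Pow(Add(36, 196), Rational(1, 2)), -282) = Mul(Pow(232, Rational(1, 2)), -282) = Mul(Mul(2, Pow(58, Rational(1, 2))), -282) = Mul(-564, Pow(58, Rational(1, 2)))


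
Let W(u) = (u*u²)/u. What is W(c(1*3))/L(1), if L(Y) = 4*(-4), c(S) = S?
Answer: -9/16 ≈ -0.56250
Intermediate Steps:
L(Y) = -16
W(u) = u² (W(u) = u³/u = u²)
W(c(1*3))/L(1) = (1*3)²/(-16) = 3²*(-1/16) = 9*(-1/16) = -9/16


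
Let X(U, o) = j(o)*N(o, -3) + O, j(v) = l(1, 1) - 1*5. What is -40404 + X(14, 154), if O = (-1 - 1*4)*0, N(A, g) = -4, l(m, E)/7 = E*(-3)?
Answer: -40300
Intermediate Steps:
l(m, E) = -21*E (l(m, E) = 7*(E*(-3)) = 7*(-3*E) = -21*E)
j(v) = -26 (j(v) = -21*1 - 1*5 = -21 - 5 = -26)
O = 0 (O = (-1 - 4)*0 = -5*0 = 0)
X(U, o) = 104 (X(U, o) = -26*(-4) + 0 = 104 + 0 = 104)
-40404 + X(14, 154) = -40404 + 104 = -40300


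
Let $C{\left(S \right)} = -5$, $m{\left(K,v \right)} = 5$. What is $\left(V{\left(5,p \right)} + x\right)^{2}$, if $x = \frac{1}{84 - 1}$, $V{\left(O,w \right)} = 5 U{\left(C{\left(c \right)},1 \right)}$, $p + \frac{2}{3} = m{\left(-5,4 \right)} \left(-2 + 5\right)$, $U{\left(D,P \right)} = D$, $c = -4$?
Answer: $\frac{4301476}{6889} \approx 624.4$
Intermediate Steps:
$p = \frac{43}{3}$ ($p = - \frac{2}{3} + 5 \left(-2 + 5\right) = - \frac{2}{3} + 5 \cdot 3 = - \frac{2}{3} + 15 = \frac{43}{3} \approx 14.333$)
$V{\left(O,w \right)} = -25$ ($V{\left(O,w \right)} = 5 \left(-5\right) = -25$)
$x = \frac{1}{83} \approx 0.012048$
$\left(V{\left(5,p \right)} + x\right)^{2} = \left(-25 + \frac{1}{83}\right)^{2} = \left(- \frac{2074}{83}\right)^{2} = \frac{4301476}{6889}$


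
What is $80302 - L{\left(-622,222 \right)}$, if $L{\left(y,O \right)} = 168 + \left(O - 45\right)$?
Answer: $79957$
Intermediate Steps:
$L{\left(y,O \right)} = 123 + O$ ($L{\left(y,O \right)} = 168 + \left(-45 + O\right) = 123 + O$)
$80302 - L{\left(-622,222 \right)} = 80302 - \left(123 + 222\right) = 80302 - 345 = 79957$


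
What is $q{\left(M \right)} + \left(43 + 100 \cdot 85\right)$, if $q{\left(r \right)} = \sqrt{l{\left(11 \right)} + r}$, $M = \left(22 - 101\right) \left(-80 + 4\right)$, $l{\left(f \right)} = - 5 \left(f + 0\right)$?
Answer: $8543 + 3 \sqrt{661} \approx 8620.1$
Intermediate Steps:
$l{\left(f \right)} = - 5 f$
$M = 6004$ ($M = \left(-79\right) \left(-76\right) = 6004$)
$q{\left(r \right)} = \sqrt{-55 + r}$ ($q{\left(r \right)} = \sqrt{\left(-5\right) 11 + r} = \sqrt{-55 + r}$)
$q{\left(M \right)} + \left(43 + 100 \cdot 85\right) = \sqrt{-55 + 6004} + \left(43 + 100 \cdot 85\right) = \sqrt{5949} + \left(43 + 8500\right) = 3 \sqrt{661} + 8543 = 8543 + 3 \sqrt{661}$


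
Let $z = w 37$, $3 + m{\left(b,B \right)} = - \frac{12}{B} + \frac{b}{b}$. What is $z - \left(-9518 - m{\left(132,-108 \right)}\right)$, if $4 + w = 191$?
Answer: $\frac{147916}{9} \approx 16435.0$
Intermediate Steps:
$w = 187$ ($w = -4 + 191 = 187$)
$m{\left(b,B \right)} = -2 - \frac{12}{B}$ ($m{\left(b,B \right)} = -3 + \left(- \frac{12}{B} + \frac{b}{b}\right) = -3 + \left(- \frac{12}{B} + 1\right) = -3 + \left(1 - \frac{12}{B}\right) = -2 - \frac{12}{B}$)
$z = 6919$ ($z = 187 \cdot 37 = 6919$)
$z - \left(-9518 - m{\left(132,-108 \right)}\right) = 6919 - \left(-9518 - \left(-2 - \frac{12}{-108}\right)\right) = 6919 - \left(-9518 - \left(-2 - - \frac{1}{9}\right)\right) = 6919 - \left(-9518 - \left(-2 + \frac{1}{9}\right)\right) = 6919 - \left(-9518 - - \frac{17}{9}\right) = 6919 - \left(-9518 + \frac{17}{9}\right) = 6919 - - \frac{85645}{9} = 6919 + \frac{85645}{9} = \frac{147916}{9}$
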